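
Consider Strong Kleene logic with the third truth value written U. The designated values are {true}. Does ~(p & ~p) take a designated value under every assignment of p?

Countermodel: p=U gives U, which is not designated.

No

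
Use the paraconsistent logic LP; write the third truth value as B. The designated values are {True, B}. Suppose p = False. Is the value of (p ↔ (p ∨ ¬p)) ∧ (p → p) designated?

¬p = ¬False = True
p ∨ ¬p = False ∨ True = True
p ↔ (p ∨ ¬p) = False ↔ True = False
p → p = False → False = True
(p ↔ (p ∨ ¬p)) ∧ (p → p) = False ∧ True = False
False ∉ {True, B}.

No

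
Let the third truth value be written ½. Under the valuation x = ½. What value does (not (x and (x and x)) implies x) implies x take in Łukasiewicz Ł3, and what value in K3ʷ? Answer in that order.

½; ½

In Łukasiewicz Ł3: x and x = ½ and ½ = ½
x and (x and x) = ½ and ½ = ½
not (x and (x and x)) = not ½ = ½
not (x and (x and x)) implies x = ½ implies ½ = ⊤  [min(1, 1−½+½)]
(not (x and (x and x)) implies x) implies x = ⊤ implies ½ = ½
In K3ʷ: x and x = ½ and ½ = ½
x and (x and x) = ½ and ½ = ½
not (x and (x and x)) = not ½ = ½
not (x and (x and x)) implies x = ½ implies ½ = ½
(not (x and (x and x)) implies x) implies x = ½ implies ½ = ½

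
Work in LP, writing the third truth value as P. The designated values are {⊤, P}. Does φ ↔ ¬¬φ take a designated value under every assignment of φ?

Every assignment of φ over {⊤, P, ⊥} gives a value in {⊤, P}.
In particular, with φ=P: φ ↔ ¬¬φ = P.

Yes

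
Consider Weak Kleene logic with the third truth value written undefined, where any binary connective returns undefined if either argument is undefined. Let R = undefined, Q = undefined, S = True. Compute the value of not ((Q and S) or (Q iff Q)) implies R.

undefined

Q and S = undefined and True = undefined
Q iff Q = undefined iff undefined = undefined
(Q and S) or (Q iff Q) = undefined or undefined = undefined
not ((Q and S) or (Q iff Q)) = not undefined = undefined
not ((Q and S) or (Q iff Q)) implies R = undefined implies undefined = undefined  [any arg is the third value ⇒ result is the third value]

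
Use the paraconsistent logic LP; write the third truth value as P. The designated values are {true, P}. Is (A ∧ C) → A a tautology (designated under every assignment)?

Yes

Every assignment of A, C over {true, P, false} gives a value in {true, P}.
In particular, with A=P, C=P: (A ∧ C) → A = P.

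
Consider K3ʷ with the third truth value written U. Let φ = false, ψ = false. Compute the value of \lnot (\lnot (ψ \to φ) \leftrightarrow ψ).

ψ \to φ = false \to false = true
\lnot (ψ \to φ) = \lnot true = false
\lnot (ψ \to φ) \leftrightarrow ψ = false \leftrightarrow false = true
\lnot (\lnot (ψ \to φ) \leftrightarrow ψ) = \lnot true = false

false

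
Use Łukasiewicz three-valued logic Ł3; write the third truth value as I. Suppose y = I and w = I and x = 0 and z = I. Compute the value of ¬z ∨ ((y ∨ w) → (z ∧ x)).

I

¬z = ¬I = I
y ∨ w = I ∨ I = I
z ∧ x = I ∧ 0 = 0
(y ∨ w) → (z ∧ x) = I → 0 = I  [min(1, 1−½+0)]
¬z ∨ ((y ∨ w) → (z ∧ x)) = I ∨ I = I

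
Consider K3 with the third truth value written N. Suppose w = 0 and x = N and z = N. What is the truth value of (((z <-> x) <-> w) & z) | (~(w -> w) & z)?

z <-> x = N <-> N = N
(z <-> x) <-> w = N <-> 0 = N
((z <-> x) <-> w) & z = N & N = N
w -> w = 0 -> 0 = 1
~(w -> w) = ~1 = 0
~(w -> w) & z = 0 & N = 0
(((z <-> x) <-> w) & z) | (~(w -> w) & z) = N | 0 = N

N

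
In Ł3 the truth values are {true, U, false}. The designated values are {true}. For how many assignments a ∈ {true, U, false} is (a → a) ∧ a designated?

a=true: true ✓
a=U: U ·
a=false: false ·

1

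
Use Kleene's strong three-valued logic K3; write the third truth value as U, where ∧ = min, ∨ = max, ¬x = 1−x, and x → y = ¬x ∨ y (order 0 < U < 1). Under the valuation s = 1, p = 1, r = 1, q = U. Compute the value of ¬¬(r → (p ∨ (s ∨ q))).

1

s ∨ q = 1 ∨ U = 1
p ∨ (s ∨ q) = 1 ∨ 1 = 1
r → (p ∨ (s ∨ q)) = 1 → 1 = 1
¬(r → (p ∨ (s ∨ q))) = ¬1 = 0
¬¬(r → (p ∨ (s ∨ q))) = ¬0 = 1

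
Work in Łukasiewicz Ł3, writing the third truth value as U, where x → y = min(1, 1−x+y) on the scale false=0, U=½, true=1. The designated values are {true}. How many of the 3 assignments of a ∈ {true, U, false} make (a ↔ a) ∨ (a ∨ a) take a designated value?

a=true: true ✓
a=U: true ✓
a=false: true ✓

3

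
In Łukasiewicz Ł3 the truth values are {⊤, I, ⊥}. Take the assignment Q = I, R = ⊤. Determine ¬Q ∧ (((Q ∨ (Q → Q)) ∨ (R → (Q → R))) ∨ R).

¬Q = ¬I = I
Q → Q = I → I = ⊤
Q ∨ (Q → Q) = I ∨ ⊤ = ⊤
Q → R = I → ⊤ = ⊤
R → (Q → R) = ⊤ → ⊤ = ⊤
(Q ∨ (Q → Q)) ∨ (R → (Q → R)) = ⊤ ∨ ⊤ = ⊤
((Q ∨ (Q → Q)) ∨ (R → (Q → R))) ∨ R = ⊤ ∨ ⊤ = ⊤
¬Q ∧ (((Q ∨ (Q → Q)) ∨ (R → (Q → R))) ∨ R) = I ∧ ⊤ = I

I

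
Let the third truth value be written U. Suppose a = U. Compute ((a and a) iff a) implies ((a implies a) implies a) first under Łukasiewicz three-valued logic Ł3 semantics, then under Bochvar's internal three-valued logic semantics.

U; U

In Łukasiewicz three-valued logic Ł3: a and a = U and U = U
(a and a) iff a = U iff U = ⊤
a implies a = U implies U = ⊤
(a implies a) implies a = ⊤ implies U = U
((a and a) iff a) implies ((a implies a) implies a) = ⊤ implies U = U
In Bochvar's internal three-valued logic: a and a = U and U = U
(a and a) iff a = U iff U = U
a implies a = U implies U = U  [any arg is the third value ⇒ result is the third value]
(a implies a) implies a = U implies U = U
((a and a) iff a) implies ((a implies a) implies a) = U implies U = U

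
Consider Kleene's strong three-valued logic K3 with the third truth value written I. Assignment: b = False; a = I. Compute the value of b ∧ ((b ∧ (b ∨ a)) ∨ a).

False

b ∨ a = False ∨ I = I
b ∧ (b ∨ a) = False ∧ I = False
(b ∧ (b ∨ a)) ∨ a = False ∨ I = I
b ∧ ((b ∧ (b ∨ a)) ∨ a) = False ∧ I = False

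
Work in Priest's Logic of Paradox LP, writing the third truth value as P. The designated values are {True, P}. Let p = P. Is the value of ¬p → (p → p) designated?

Yes

¬p = ¬P = P
p → p = P → P = P  [¬P ∨ P]
¬p → (p → p) = P → P = P
P ∈ {True, P}.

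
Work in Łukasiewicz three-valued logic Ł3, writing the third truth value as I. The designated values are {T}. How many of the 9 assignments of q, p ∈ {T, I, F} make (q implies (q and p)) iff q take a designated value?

Designated under: (q=T, p=T); (q=I, p=F).

2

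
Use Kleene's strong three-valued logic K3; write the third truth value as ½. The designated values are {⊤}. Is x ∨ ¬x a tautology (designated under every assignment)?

No

Countermodel: x=½ gives ½, which is not designated.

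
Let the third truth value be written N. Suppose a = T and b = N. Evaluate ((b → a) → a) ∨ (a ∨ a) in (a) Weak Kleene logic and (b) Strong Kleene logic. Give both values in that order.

N; T

In Weak Kleene logic: b → a = N → T = N  [any arg is the third value ⇒ result is the third value]
(b → a) → a = N → T = N
a ∨ a = T ∨ T = T
((b → a) → a) ∨ (a ∨ a) = N ∨ T = N
In Strong Kleene logic: b → a = N → T = T  [¬N ∨ T]
(b → a) → a = T → T = T
a ∨ a = T ∨ T = T
((b → a) → a) ∨ (a ∨ a) = T ∨ T = T
They differ because Weak Kleene logic and Strong Kleene logic treat N differently under the binary connectives.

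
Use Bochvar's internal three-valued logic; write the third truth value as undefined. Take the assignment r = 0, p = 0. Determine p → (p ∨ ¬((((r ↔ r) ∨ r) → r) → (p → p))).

1

r ↔ r = 0 ↔ 0 = 1
(r ↔ r) ∨ r = 1 ∨ 0 = 1
((r ↔ r) ∨ r) → r = 1 → 0 = 0
p → p = 0 → 0 = 1
(((r ↔ r) ∨ r) → r) → (p → p) = 0 → 1 = 1
¬((((r ↔ r) ∨ r) → r) → (p → p)) = ¬1 = 0
p ∨ ¬((((r ↔ r) ∨ r) → r) → (p → p)) = 0 ∨ 0 = 0
p → (p ∨ ¬((((r ↔ r) ∨ r) → r) → (p → p))) = 0 → 0 = 1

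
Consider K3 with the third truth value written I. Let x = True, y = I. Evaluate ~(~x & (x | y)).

True

~x = ~True = False
x | y = True | I = True
~x & (x | y) = False & True = False
~(~x & (x | y)) = ~False = True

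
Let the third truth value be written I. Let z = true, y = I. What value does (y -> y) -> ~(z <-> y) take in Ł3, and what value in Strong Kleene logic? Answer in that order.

I; I

In Ł3: y -> y = I -> I = true  [min(1, 1−½+½)]
z <-> y = true <-> I = I
~(z <-> y) = ~I = I
(y -> y) -> ~(z <-> y) = true -> I = I
In Strong Kleene logic: y -> y = I -> I = I  [~I | I]
z <-> y = true <-> I = I
~(z <-> y) = ~I = I
(y -> y) -> ~(z <-> y) = I -> I = I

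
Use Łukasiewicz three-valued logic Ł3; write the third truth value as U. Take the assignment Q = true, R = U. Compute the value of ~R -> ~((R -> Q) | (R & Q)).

~R = ~U = U
R -> Q = U -> true = true  [min(1, 1−½+1)]
R & Q = U & true = U
(R -> Q) | (R & Q) = true | U = true
~((R -> Q) | (R & Q)) = ~true = false
~R -> ~((R -> Q) | (R & Q)) = U -> false = U

U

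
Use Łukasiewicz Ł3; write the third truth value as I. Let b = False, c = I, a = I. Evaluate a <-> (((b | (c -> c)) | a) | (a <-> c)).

c -> c = I -> I = True
b | (c -> c) = False | True = True
(b | (c -> c)) | a = True | I = True
a <-> c = I <-> I = True
((b | (c -> c)) | a) | (a <-> c) = True | True = True
a <-> (((b | (c -> c)) | a) | (a <-> c)) = I <-> True = I

I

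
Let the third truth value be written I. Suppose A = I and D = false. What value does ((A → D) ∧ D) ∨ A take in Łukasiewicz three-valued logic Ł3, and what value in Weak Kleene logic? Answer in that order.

In Łukasiewicz three-valued logic Ł3: A → D = I → false = I  [min(1, 1−½+0)]
(A → D) ∧ D = I ∧ false = false
((A → D) ∧ D) ∨ A = false ∨ I = I
In Weak Kleene logic: A → D = I → false = I  [any arg is the third value ⇒ result is the third value]
(A → D) ∧ D = I ∧ false = I
((A → D) ∧ D) ∨ A = I ∨ I = I

I; I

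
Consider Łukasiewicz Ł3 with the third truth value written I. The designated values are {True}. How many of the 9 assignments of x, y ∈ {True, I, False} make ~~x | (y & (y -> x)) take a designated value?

Designated under: (x=True, y=True); (x=True, y=I); (x=True, y=False).

3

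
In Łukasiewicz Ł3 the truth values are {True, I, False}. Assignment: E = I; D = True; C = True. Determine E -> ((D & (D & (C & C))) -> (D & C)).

C & C = True & True = True
D & (C & C) = True & True = True
D & (D & (C & C)) = True & True = True
D & C = True & True = True
(D & (D & (C & C))) -> (D & C) = True -> True = True
E -> ((D & (D & (C & C))) -> (D & C)) = I -> True = True  [min(1, 1−½+1)]

True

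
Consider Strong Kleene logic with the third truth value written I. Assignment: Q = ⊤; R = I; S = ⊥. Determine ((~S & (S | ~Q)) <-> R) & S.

⊥

~S = ~⊥ = ⊤
~Q = ~⊤ = ⊥
S | ~Q = ⊥ | ⊥ = ⊥
~S & (S | ~Q) = ⊤ & ⊥ = ⊥
(~S & (S | ~Q)) <-> R = ⊥ <-> I = I
((~S & (S | ~Q)) <-> R) & S = I & ⊥ = ⊥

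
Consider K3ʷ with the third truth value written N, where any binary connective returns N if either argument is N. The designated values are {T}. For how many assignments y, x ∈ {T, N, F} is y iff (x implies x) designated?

Designated under: (y=T, x=T); (y=T, x=F).

2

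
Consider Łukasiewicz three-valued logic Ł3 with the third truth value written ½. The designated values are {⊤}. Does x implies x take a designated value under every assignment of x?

Every assignment of x over {⊤, ½, ⊥} gives a value in {⊤}.
In particular, with x=½: x implies x = ⊤.

Yes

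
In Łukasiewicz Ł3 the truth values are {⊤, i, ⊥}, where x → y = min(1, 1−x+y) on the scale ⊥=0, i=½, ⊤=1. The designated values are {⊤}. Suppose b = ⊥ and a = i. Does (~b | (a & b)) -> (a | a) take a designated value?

~b = ~⊥ = ⊤
a & b = i & ⊥ = ⊥
~b | (a & b) = ⊤ | ⊥ = ⊤
a | a = i | i = i
(~b | (a & b)) -> (a | a) = ⊤ -> i = i  [min(1, 1−1+½)]
i ∉ {⊤}.

No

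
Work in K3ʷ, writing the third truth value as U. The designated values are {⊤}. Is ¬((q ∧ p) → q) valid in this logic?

No

Countermodel: q=⊤, p=⊤ gives ⊥, which is not designated.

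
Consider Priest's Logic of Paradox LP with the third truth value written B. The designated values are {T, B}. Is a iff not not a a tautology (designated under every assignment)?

Yes

Every assignment of a over {T, B, F} gives a value in {T, B}.
In particular, with a=B: a iff not not a = B.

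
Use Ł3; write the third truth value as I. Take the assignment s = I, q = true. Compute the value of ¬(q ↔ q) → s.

q ↔ q = true ↔ true = true
¬(q ↔ q) = ¬true = false
¬(q ↔ q) → s = false → I = true  [min(1, 1−0+½)]

true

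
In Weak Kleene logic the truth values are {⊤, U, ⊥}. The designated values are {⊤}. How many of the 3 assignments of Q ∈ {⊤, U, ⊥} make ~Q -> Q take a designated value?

Q=⊤: ⊤ ✓
Q=U: U ·
Q=⊥: ⊥ ·

1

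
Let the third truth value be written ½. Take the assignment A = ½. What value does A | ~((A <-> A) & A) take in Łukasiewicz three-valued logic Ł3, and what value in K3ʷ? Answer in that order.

½; ½

In Łukasiewicz three-valued logic Ł3: A <-> A = ½ <-> ½ = true  [1 − |½−½|]
(A <-> A) & A = true & ½ = ½
~((A <-> A) & A) = ~½ = ½
A | ~((A <-> A) & A) = ½ | ½ = ½
In K3ʷ: A <-> A = ½ <-> ½ = ½
(A <-> A) & A = ½ & ½ = ½
~((A <-> A) & A) = ~½ = ½
A | ~((A <-> A) & A) = ½ | ½ = ½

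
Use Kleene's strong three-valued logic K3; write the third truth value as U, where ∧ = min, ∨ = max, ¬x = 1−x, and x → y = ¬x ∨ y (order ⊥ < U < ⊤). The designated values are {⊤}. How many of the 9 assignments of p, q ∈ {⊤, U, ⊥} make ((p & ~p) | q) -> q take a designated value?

Of the 9 assignments, 5 give a value in {⊤}.

5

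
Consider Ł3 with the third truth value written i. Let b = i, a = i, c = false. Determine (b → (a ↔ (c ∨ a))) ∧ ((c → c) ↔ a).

i

c ∨ a = false ∨ i = i
a ↔ (c ∨ a) = i ↔ i = true  [1 − |½−½|]
b → (a ↔ (c ∨ a)) = i → true = true
c → c = false → false = true
(c → c) ↔ a = true ↔ i = i
(b → (a ↔ (c ∨ a))) ∧ ((c → c) ↔ a) = true ∧ i = i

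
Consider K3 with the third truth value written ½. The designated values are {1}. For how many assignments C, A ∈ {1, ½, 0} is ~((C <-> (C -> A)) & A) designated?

5

Of the 9 assignments, 5 give a value in {1}.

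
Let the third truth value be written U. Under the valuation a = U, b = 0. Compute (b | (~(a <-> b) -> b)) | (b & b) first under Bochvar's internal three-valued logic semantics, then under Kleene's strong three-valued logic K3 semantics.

In Bochvar's internal three-valued logic: a <-> b = U <-> 0 = U
~(a <-> b) = ~U = U
~(a <-> b) -> b = U -> 0 = U
b | (~(a <-> b) -> b) = 0 | U = U
b & b = 0 & 0 = 0
(b | (~(a <-> b) -> b)) | (b & b) = U | 0 = U
In Kleene's strong three-valued logic K3: a <-> b = U <-> 0 = U
~(a <-> b) = ~U = U
~(a <-> b) -> b = U -> 0 = U  [~U | 0]
b | (~(a <-> b) -> b) = 0 | U = U
b & b = 0 & 0 = 0
(b | (~(a <-> b) -> b)) | (b & b) = U | 0 = U

U; U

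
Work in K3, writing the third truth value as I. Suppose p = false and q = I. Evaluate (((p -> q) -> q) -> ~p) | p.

true

p -> q = false -> I = true  [~false | I]
(p -> q) -> q = true -> I = I
~p = ~false = true
((p -> q) -> q) -> ~p = I -> true = true
(((p -> q) -> q) -> ~p) | p = true | false = true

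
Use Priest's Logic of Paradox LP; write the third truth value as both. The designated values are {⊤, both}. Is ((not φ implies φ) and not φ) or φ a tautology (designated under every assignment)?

No

Countermodel: φ=⊥ gives ⊥, which is not designated.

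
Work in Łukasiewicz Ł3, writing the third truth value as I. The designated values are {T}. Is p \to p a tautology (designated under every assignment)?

Yes

Every assignment of p over {T, I, F} gives a value in {T}.
In particular, with p=I: p \to p = T.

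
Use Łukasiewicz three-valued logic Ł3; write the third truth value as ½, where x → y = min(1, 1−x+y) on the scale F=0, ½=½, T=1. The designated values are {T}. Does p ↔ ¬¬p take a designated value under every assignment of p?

Every assignment of p over {T, ½, F} gives a value in {T}.
In particular, with p=½: p ↔ ¬¬p = T.

Yes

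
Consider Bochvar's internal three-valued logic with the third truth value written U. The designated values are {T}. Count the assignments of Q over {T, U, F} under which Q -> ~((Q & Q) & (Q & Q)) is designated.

Q=T: F ·
Q=U: U ·
Q=F: T ✓

1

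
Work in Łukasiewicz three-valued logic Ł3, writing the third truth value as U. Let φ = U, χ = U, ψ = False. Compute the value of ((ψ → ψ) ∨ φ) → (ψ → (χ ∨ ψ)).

ψ → ψ = False → False = True
(ψ → ψ) ∨ φ = True ∨ U = True
χ ∨ ψ = U ∨ False = U
ψ → (χ ∨ ψ) = False → U = True
((ψ → ψ) ∨ φ) → (ψ → (χ ∨ ψ)) = True → True = True

True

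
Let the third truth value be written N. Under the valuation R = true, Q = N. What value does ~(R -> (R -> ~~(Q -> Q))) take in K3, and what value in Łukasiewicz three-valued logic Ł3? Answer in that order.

In K3: Q -> Q = N -> N = N  [~N | N]
~(Q -> Q) = ~N = N
~~(Q -> Q) = ~N = N
R -> ~~(Q -> Q) = true -> N = N
R -> (R -> ~~(Q -> Q)) = true -> N = N
~(R -> (R -> ~~(Q -> Q))) = ~N = N
In Łukasiewicz three-valued logic Ł3: Q -> Q = N -> N = true
~(Q -> Q) = ~true = false
~~(Q -> Q) = ~false = true
R -> ~~(Q -> Q) = true -> true = true
R -> (R -> ~~(Q -> Q)) = true -> true = true
~(R -> (R -> ~~(Q -> Q))) = ~true = false
They differ because K3 and Łukasiewicz three-valued logic Ł3 treat N differently under implication.

N; false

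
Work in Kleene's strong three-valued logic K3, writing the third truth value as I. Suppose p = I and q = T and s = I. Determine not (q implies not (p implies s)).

I

p implies s = I implies I = I
not (p implies s) = not I = I
q implies not (p implies s) = T implies I = I
not (q implies not (p implies s)) = not I = I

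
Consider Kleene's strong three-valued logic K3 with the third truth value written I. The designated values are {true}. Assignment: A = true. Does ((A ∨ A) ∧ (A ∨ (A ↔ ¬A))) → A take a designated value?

Yes

A ∨ A = true ∨ true = true
¬A = ¬true = false
A ↔ ¬A = true ↔ false = false
A ∨ (A ↔ ¬A) = true ∨ false = true
(A ∨ A) ∧ (A ∨ (A ↔ ¬A)) = true ∧ true = true
((A ∨ A) ∧ (A ∨ (A ↔ ¬A))) → A = true → true = true
true ∈ {true}.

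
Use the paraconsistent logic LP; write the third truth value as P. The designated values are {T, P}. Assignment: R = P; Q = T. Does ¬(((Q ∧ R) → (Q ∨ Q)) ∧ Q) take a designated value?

No

Q ∧ R = T ∧ P = P
Q ∨ Q = T ∨ T = T
(Q ∧ R) → (Q ∨ Q) = P → T = T  [¬P ∨ T]
((Q ∧ R) → (Q ∨ Q)) ∧ Q = T ∧ T = T
¬(((Q ∧ R) → (Q ∨ Q)) ∧ Q) = ¬T = F
F ∉ {T, P}.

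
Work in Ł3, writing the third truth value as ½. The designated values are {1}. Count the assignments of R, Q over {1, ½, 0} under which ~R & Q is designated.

Designated under: (R=0, Q=1).

1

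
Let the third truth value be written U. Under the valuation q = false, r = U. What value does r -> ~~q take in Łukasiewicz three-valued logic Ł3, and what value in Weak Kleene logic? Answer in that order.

U; U

In Łukasiewicz three-valued logic Ł3: ~q = ~false = true
~~q = ~true = false
r -> ~~q = U -> false = U  [min(1, 1−½+0)]
In Weak Kleene logic: ~q = ~false = true
~~q = ~true = false
r -> ~~q = U -> false = U  [any arg is the third value ⇒ result is the third value]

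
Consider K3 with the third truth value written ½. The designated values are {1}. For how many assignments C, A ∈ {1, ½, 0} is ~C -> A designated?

5

Of the 9 assignments, 5 give a value in {1}.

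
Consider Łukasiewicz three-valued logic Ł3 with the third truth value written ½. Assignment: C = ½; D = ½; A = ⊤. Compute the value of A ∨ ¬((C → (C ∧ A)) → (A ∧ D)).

C ∧ A = ½ ∧ ⊤ = ½
C → (C ∧ A) = ½ → ½ = ⊤  [min(1, 1−½+½)]
A ∧ D = ⊤ ∧ ½ = ½
(C → (C ∧ A)) → (A ∧ D) = ⊤ → ½ = ½
¬((C → (C ∧ A)) → (A ∧ D)) = ¬½ = ½
A ∨ ¬((C → (C ∧ A)) → (A ∧ D)) = ⊤ ∨ ½ = ⊤

⊤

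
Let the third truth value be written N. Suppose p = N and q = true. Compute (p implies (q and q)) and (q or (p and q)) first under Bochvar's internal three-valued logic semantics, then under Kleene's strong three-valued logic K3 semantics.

N; true

In Bochvar's internal three-valued logic: q and q = true and true = true
p implies (q and q) = N implies true = N  [any arg is the third value ⇒ result is the third value]
p and q = N and true = N
q or (p and q) = true or N = N
(p implies (q and q)) and (q or (p and q)) = N and N = N
In Kleene's strong three-valued logic K3: q and q = true and true = true
p implies (q and q) = N implies true = true
p and q = N and true = N
q or (p and q) = true or N = true
(p implies (q and q)) and (q or (p and q)) = true and true = true
They differ because Bochvar's internal three-valued logic and Kleene's strong three-valued logic K3 treat N differently under the binary connectives.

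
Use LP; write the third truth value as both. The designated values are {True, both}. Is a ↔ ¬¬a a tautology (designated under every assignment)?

Every assignment of a over {True, both, False} gives a value in {True, both}.
In particular, with a=both: a ↔ ¬¬a = both.

Yes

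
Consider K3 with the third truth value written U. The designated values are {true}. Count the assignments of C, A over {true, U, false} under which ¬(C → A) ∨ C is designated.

3

Designated under: (C=true, A=true); (C=true, A=U); (C=true, A=false).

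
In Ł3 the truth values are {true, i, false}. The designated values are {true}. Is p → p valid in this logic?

Every assignment of p over {true, i, false} gives a value in {true}.
In particular, with p=i: p → p = true.

Yes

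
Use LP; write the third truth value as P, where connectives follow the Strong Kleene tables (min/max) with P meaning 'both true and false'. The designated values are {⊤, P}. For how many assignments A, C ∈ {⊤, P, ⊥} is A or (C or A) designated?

8

Of the 9 assignments, 8 give a value in {⊤, P}.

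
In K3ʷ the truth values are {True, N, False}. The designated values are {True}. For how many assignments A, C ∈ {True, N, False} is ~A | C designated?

3

Designated under: (A=True, C=True); (A=False, C=True); (A=False, C=False).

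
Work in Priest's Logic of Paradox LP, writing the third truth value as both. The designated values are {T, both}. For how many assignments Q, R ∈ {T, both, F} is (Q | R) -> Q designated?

Of the 9 assignments, 8 give a value in {T, both}.

8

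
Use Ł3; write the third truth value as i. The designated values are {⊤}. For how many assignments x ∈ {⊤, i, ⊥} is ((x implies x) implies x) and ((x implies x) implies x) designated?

x=⊤: ⊤ ✓
x=i: i ·
x=⊥: ⊥ ·

1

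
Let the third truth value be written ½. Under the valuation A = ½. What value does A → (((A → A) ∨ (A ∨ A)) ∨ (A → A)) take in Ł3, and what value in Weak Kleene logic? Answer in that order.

true; ½

In Ł3: A → A = ½ → ½ = true
A ∨ A = ½ ∨ ½ = ½
(A → A) ∨ (A ∨ A) = true ∨ ½ = true
A → A = ½ → ½ = true
((A → A) ∨ (A ∨ A)) ∨ (A → A) = true ∨ true = true
A → (((A → A) ∨ (A ∨ A)) ∨ (A → A)) = ½ → true = true
In Weak Kleene logic: A → A = ½ → ½ = ½
A ∨ A = ½ ∨ ½ = ½
(A → A) ∨ (A ∨ A) = ½ ∨ ½ = ½
A → A = ½ → ½ = ½
((A → A) ∨ (A ∨ A)) ∨ (A → A) = ½ ∨ ½ = ½
A → (((A → A) ∨ (A ∨ A)) ∨ (A → A)) = ½ → ½ = ½
They differ because Ł3 and Weak Kleene logic treat ½ differently under the binary connectives.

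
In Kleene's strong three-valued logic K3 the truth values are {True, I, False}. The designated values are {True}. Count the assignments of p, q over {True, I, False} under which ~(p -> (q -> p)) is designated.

Of the 9 assignments, 0 give a value in {True}.

0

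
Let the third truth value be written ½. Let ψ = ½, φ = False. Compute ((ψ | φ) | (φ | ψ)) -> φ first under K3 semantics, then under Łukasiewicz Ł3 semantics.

½; ½

In K3: ψ | φ = ½ | False = ½
φ | ψ = False | ½ = ½
(ψ | φ) | (φ | ψ) = ½ | ½ = ½
((ψ | φ) | (φ | ψ)) -> φ = ½ -> False = ½  [~½ | False]
In Łukasiewicz Ł3: ψ | φ = ½ | False = ½
φ | ψ = False | ½ = ½
(ψ | φ) | (φ | ψ) = ½ | ½ = ½
((ψ | φ) | (φ | ψ)) -> φ = ½ -> False = ½  [min(1, 1−½+0)]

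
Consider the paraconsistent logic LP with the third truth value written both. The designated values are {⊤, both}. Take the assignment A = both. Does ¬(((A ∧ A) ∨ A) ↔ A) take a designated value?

Yes

A ∧ A = both ∧ both = both
(A ∧ A) ∨ A = both ∨ both = both
((A ∧ A) ∨ A) ↔ A = both ↔ both = both
¬(((A ∧ A) ∨ A) ↔ A) = ¬both = both
both ∈ {⊤, both}.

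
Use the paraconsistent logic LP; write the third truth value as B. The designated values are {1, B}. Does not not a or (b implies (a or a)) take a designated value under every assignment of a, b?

Countermodel: a=0, b=1 gives 0, which is not designated.

No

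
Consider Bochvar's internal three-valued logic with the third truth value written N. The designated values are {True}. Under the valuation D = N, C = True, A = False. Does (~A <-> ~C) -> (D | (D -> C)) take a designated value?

No

~A = ~False = True
~C = ~True = False
~A <-> ~C = True <-> False = False
D -> C = N -> True = N
D | (D -> C) = N | N = N
(~A <-> ~C) -> (D | (D -> C)) = False -> N = N
N ∉ {True}.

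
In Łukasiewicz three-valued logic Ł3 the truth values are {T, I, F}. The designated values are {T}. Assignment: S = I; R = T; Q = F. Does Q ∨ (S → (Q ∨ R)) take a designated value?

Q ∨ R = F ∨ T = T
S → (Q ∨ R) = I → T = T
Q ∨ (S → (Q ∨ R)) = F ∨ T = T
T ∈ {T}.

Yes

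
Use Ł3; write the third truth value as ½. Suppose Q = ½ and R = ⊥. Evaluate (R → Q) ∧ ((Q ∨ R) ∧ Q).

½

R → Q = ⊥ → ½ = ⊤  [min(1, 1−0+½)]
Q ∨ R = ½ ∨ ⊥ = ½
(Q ∨ R) ∧ Q = ½ ∧ ½ = ½
(R → Q) ∧ ((Q ∨ R) ∧ Q) = ⊤ ∧ ½ = ½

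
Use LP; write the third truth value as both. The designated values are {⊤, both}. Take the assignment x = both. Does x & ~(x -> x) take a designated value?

Yes

x -> x = both -> both = both  [~both | both]
~(x -> x) = ~both = both
x & ~(x -> x) = both & both = both
both ∈ {⊤, both}.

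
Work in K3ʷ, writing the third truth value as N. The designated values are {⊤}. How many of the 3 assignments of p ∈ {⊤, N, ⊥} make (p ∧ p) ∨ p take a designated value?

1

p=⊤: ⊤ ✓
p=N: N ·
p=⊥: ⊥ ·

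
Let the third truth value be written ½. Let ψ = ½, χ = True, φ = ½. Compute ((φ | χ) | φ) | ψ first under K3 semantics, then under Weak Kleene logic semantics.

In K3: φ | χ = ½ | True = True
(φ | χ) | φ = True | ½ = True
((φ | χ) | φ) | ψ = True | ½ = True
In Weak Kleene logic: φ | χ = ½ | True = ½
(φ | χ) | φ = ½ | ½ = ½
((φ | χ) | φ) | ψ = ½ | ½ = ½
They differ because K3 and Weak Kleene logic treat ½ differently under the binary connectives.

True; ½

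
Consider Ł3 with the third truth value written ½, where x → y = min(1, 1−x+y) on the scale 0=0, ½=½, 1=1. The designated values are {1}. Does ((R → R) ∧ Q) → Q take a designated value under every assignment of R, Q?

Every assignment of R, Q over {1, ½, 0} gives a value in {1}.
In particular, with R=½, Q=½: ((R → R) ∧ Q) → Q = 1.

Yes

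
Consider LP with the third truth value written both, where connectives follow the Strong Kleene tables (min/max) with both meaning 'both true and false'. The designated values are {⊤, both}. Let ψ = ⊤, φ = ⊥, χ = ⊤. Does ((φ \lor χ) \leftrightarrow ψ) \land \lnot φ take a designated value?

φ \lor χ = ⊥ \lor ⊤ = ⊤
(φ \lor χ) \leftrightarrow ψ = ⊤ \leftrightarrow ⊤ = ⊤
\lnot φ = \lnot ⊥ = ⊤
((φ \lor χ) \leftrightarrow ψ) \land \lnot φ = ⊤ \land ⊤ = ⊤
⊤ ∈ {⊤, both}.

Yes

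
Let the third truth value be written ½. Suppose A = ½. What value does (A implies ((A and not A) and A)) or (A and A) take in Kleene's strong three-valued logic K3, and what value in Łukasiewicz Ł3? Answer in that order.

In Kleene's strong three-valued logic K3: not A = not ½ = ½
A and not A = ½ and ½ = ½
(A and not A) and A = ½ and ½ = ½
A implies ((A and not A) and A) = ½ implies ½ = ½  [not ½ or ½]
A and A = ½ and ½ = ½
(A implies ((A and not A) and A)) or (A and A) = ½ or ½ = ½
In Łukasiewicz Ł3: not A = not ½ = ½
A and not A = ½ and ½ = ½
(A and not A) and A = ½ and ½ = ½
A implies ((A and not A) and A) = ½ implies ½ = True  [min(1, 1−½+½)]
A and A = ½ and ½ = ½
(A implies ((A and not A) and A)) or (A and A) = True or ½ = True
They differ because Kleene's strong three-valued logic K3 and Łukasiewicz Ł3 treat ½ differently under implication.

½; True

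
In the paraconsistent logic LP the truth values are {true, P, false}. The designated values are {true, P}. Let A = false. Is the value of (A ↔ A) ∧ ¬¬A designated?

No

A ↔ A = false ↔ false = true
¬A = ¬false = true
¬¬A = ¬true = false
(A ↔ A) ∧ ¬¬A = true ∧ false = false
false ∉ {true, P}.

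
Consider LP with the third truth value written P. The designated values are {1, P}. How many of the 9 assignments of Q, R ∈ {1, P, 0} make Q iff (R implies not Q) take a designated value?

Of the 9 assignments, 5 give a value in {1, P}.

5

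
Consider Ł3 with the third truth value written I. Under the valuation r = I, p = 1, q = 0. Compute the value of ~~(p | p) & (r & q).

0

p | p = 1 | 1 = 1
~(p | p) = ~1 = 0
~~(p | p) = ~0 = 1
r & q = I & 0 = 0
~~(p | p) & (r & q) = 1 & 0 = 0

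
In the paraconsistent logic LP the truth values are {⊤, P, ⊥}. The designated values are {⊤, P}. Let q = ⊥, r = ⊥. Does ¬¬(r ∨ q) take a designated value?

r ∨ q = ⊥ ∨ ⊥ = ⊥
¬(r ∨ q) = ¬⊥ = ⊤
¬¬(r ∨ q) = ¬⊤ = ⊥
⊥ ∉ {⊤, P}.

No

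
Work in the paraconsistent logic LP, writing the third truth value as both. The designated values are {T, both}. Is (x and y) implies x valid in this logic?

Every assignment of x, y over {T, both, F} gives a value in {T, both}.
In particular, with x=both, y=both: (x and y) implies x = both.

Yes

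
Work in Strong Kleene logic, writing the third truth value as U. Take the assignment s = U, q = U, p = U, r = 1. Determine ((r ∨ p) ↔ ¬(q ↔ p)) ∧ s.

r ∨ p = 1 ∨ U = 1
q ↔ p = U ↔ U = U
¬(q ↔ p) = ¬U = U
(r ∨ p) ↔ ¬(q ↔ p) = 1 ↔ U = U
((r ∨ p) ↔ ¬(q ↔ p)) ∧ s = U ∧ U = U

U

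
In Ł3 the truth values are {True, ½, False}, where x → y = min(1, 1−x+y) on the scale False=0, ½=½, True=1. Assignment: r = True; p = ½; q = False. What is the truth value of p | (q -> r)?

q -> r = False -> True = True
p | (q -> r) = ½ | True = True

True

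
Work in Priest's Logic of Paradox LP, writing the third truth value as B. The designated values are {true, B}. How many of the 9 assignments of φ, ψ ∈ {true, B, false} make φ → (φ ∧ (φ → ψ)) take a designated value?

Of the 9 assignments, 8 give a value in {true, B}.

8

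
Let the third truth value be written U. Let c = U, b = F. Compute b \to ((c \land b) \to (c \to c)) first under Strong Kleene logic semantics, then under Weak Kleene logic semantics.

In Strong Kleene logic: c \land b = U \land F = F
c \to c = U \to U = U  [\lnot U \lor U]
(c \land b) \to (c \to c) = F \to U = T
b \to ((c \land b) \to (c \to c)) = F \to T = T
In Weak Kleene logic: c \land b = U \land F = U
c \to c = U \to U = U  [any arg is the third value ⇒ result is the third value]
(c \land b) \to (c \to c) = U \to U = U
b \to ((c \land b) \to (c \to c)) = F \to U = U
They differ because Strong Kleene logic and Weak Kleene logic treat U differently under the binary connectives.

T; U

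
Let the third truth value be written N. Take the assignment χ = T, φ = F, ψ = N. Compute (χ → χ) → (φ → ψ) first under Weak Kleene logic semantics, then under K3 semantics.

N; T

In Weak Kleene logic: χ → χ = T → T = T
φ → ψ = F → N = N
(χ → χ) → (φ → ψ) = T → N = N
In K3: χ → χ = T → T = T
φ → ψ = F → N = T  [¬F ∨ N]
(χ → χ) → (φ → ψ) = T → T = T
They differ because Weak Kleene logic and K3 treat N differently under the binary connectives.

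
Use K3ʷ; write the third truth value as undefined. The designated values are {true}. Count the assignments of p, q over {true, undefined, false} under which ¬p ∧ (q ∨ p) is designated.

Designated under: (p=false, q=true).

1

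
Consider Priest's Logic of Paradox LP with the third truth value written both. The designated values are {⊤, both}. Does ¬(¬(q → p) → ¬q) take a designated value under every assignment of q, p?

No

Countermodel: q=⊤, p=⊤ gives ⊥, which is not designated.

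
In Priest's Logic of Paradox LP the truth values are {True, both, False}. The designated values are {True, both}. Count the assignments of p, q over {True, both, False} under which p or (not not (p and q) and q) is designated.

Of the 9 assignments, 6 give a value in {True, both}.

6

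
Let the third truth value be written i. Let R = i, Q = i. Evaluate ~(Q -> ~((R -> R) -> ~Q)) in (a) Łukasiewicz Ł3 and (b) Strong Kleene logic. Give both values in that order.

F; i

In Łukasiewicz Ł3: R -> R = i -> i = T  [min(1, 1−½+½)]
~Q = ~i = i
(R -> R) -> ~Q = T -> i = i
~((R -> R) -> ~Q) = ~i = i
Q -> ~((R -> R) -> ~Q) = i -> i = T
~(Q -> ~((R -> R) -> ~Q)) = ~T = F
In Strong Kleene logic: R -> R = i -> i = i  [~i | i]
~Q = ~i = i
(R -> R) -> ~Q = i -> i = i
~((R -> R) -> ~Q) = ~i = i
Q -> ~((R -> R) -> ~Q) = i -> i = i
~(Q -> ~((R -> R) -> ~Q)) = ~i = i
They differ because Łukasiewicz Ł3 and Strong Kleene logic treat i differently under implication.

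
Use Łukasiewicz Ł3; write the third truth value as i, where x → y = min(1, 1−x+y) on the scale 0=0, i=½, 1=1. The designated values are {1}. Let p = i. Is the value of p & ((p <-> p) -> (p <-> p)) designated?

p <-> p = i <-> i = 1
p <-> p = i <-> i = 1
(p <-> p) -> (p <-> p) = 1 -> 1 = 1
p & ((p <-> p) -> (p <-> p)) = i & 1 = i
i ∉ {1}.

No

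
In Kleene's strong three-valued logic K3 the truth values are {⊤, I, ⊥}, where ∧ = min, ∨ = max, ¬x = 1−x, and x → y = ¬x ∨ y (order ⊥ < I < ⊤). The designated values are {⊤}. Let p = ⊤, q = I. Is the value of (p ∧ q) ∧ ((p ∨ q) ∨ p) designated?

p ∧ q = ⊤ ∧ I = I
p ∨ q = ⊤ ∨ I = ⊤
(p ∨ q) ∨ p = ⊤ ∨ ⊤ = ⊤
(p ∧ q) ∧ ((p ∨ q) ∨ p) = I ∧ ⊤ = I
I ∉ {⊤}.

No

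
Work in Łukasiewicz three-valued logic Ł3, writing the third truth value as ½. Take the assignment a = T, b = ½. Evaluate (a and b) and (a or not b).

½

a and b = T and ½ = ½
not b = not ½ = ½
a or not b = T or ½ = T
(a and b) and (a or not b) = ½ and T = ½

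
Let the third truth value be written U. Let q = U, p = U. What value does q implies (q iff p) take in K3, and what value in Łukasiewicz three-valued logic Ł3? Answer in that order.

In K3: q iff p = U iff U = U
q implies (q iff p) = U implies U = U  [not U or U]
In Łukasiewicz three-valued logic Ł3: q iff p = U iff U = T  [1 − |½−½|]
q implies (q iff p) = U implies T = T
They differ because K3 and Łukasiewicz three-valued logic Ł3 treat U differently under implication.

U; T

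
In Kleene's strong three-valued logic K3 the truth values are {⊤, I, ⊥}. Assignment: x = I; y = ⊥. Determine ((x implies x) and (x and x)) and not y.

x implies x = I implies I = I  [not I or I]
x and x = I and I = I
(x implies x) and (x and x) = I and I = I
not y = not ⊥ = ⊤
((x implies x) and (x and x)) and not y = I and ⊤ = I

I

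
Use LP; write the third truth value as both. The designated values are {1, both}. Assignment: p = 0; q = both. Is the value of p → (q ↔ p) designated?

Yes

q ↔ p = both ↔ 0 = both
p → (q ↔ p) = 0 → both = 1  [¬0 ∨ both]
1 ∈ {1, both}.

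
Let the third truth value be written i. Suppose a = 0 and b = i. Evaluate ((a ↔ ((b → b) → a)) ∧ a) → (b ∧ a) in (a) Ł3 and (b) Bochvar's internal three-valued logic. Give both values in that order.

In Ł3: b → b = i → i = 1  [min(1, 1−½+½)]
(b → b) → a = 1 → 0 = 0
a ↔ ((b → b) → a) = 0 ↔ 0 = 1
(a ↔ ((b → b) → a)) ∧ a = 1 ∧ 0 = 0
b ∧ a = i ∧ 0 = 0
((a ↔ ((b → b) → a)) ∧ a) → (b ∧ a) = 0 → 0 = 1
In Bochvar's internal three-valued logic: b → b = i → i = i  [any arg is the third value ⇒ result is the third value]
(b → b) → a = i → 0 = i
a ↔ ((b → b) → a) = 0 ↔ i = i
(a ↔ ((b → b) → a)) ∧ a = i ∧ 0 = i
b ∧ a = i ∧ 0 = i
((a ↔ ((b → b) → a)) ∧ a) → (b ∧ a) = i → i = i
They differ because Ł3 and Bochvar's internal three-valued logic treat i differently under the binary connectives.

1; i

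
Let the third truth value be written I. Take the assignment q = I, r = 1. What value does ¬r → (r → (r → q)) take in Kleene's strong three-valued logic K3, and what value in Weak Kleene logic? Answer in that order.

1; I

In Kleene's strong three-valued logic K3: ¬r = ¬1 = 0
r → q = 1 → I = I  [¬1 ∨ I]
r → (r → q) = 1 → I = I
¬r → (r → (r → q)) = 0 → I = 1
In Weak Kleene logic: ¬r = ¬1 = 0
r → q = 1 → I = I
r → (r → q) = 1 → I = I
¬r → (r → (r → q)) = 0 → I = I
They differ because Kleene's strong three-valued logic K3 and Weak Kleene logic treat I differently under the binary connectives.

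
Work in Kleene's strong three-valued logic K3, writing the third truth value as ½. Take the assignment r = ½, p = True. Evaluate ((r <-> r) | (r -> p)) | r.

r <-> r = ½ <-> ½ = ½
r -> p = ½ -> True = True
(r <-> r) | (r -> p) = ½ | True = True
((r <-> r) | (r -> p)) | r = True | ½ = True

True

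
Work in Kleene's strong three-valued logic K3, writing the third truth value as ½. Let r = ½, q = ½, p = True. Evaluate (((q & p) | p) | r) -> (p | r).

q & p = ½ & True = ½
(q & p) | p = ½ | True = True
((q & p) | p) | r = True | ½ = True
p | r = True | ½ = True
(((q & p) | p) | r) -> (p | r) = True -> True = True

True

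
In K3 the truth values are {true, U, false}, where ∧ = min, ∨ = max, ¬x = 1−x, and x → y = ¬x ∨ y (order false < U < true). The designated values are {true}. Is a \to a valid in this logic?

No

Countermodel: a=U gives U, which is not designated.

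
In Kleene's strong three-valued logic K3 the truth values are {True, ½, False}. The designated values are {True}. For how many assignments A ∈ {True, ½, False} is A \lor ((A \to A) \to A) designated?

A=True: True ✓
A=½: ½ ·
A=False: False ·

1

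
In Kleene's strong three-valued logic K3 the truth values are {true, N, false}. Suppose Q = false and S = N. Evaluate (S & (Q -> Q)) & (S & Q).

false

Q -> Q = false -> false = true
S & (Q -> Q) = N & true = N
S & Q = N & false = false
(S & (Q -> Q)) & (S & Q) = N & false = false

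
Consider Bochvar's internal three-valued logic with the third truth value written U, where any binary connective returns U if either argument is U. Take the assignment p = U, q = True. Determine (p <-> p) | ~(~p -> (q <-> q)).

U

p <-> p = U <-> U = U
~p = ~U = U
q <-> q = True <-> True = True
~p -> (q <-> q) = U -> True = U  [any arg is the third value ⇒ result is the third value]
~(~p -> (q <-> q)) = ~U = U
(p <-> p) | ~(~p -> (q <-> q)) = U | U = U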